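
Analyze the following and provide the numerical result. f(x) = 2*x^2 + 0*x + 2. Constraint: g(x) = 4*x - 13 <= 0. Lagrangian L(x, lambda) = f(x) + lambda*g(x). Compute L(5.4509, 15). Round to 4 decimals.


Step 1: Evaluate f(x).
f(5.4509) = 2*5.4509^2 + 0*5.4509 + 2 = 61.4246
Step 2: Evaluate g(x).
g(5.4509) = 4*5.4509 - 13 = 8.8036
Step 3: Compute Lagrangian.
L = 61.4246 + 15*8.8036 = 193.4786


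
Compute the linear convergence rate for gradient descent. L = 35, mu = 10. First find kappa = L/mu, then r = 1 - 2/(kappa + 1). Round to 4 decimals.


Step 1: Compute the condition number.
kappa = L/mu = 35/10 = 3.5
Step 2: Compute the convergence rate.
r = 1 - 2/(kappa + 1) = 1 - 2*mu/(L + mu) = (L - mu)/(L + mu) = 25/45 = 0.5556


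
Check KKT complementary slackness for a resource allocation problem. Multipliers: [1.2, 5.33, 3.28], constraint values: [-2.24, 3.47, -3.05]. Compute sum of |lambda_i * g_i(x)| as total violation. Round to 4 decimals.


KKT complementary slackness check:
lambda_1 * g_1 = 1.2 * -2.24 = -2.688
lambda_2 * g_2 = 5.33 * 3.47 = 18.4951
lambda_3 * g_3 = 3.28 * -3.05 = -10.004
Total violation = 2.688 + 18.4951 + 10.004 = 31.1871


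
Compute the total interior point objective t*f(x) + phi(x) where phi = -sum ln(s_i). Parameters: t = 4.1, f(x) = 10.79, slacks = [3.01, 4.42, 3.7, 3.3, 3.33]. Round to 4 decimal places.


Step 1: Compute log-barrier.
ln values: [1.1019, 1.4861, 1.3083, 1.1939, 1.203]
phi = -(1.1019 + 1.4861 + 1.3083 + 1.1939 + 1.203) = -6.2933
Step 2: Compute augmented objective.
t*f(x) = 4.1*10.79 = 44.239
Total = 44.239 - 6.2933 = 37.9457


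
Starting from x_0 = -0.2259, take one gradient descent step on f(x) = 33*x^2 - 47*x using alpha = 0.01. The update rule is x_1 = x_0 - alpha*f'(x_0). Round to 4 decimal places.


We compute the gradient at x_0 and apply the update.
f'(x) = 66*x - 47
f'(-0.2259) = 66*-0.2259 - 47 = -61.9094
x_1 = -0.2259 - 0.01*-61.9094 = 0.3932


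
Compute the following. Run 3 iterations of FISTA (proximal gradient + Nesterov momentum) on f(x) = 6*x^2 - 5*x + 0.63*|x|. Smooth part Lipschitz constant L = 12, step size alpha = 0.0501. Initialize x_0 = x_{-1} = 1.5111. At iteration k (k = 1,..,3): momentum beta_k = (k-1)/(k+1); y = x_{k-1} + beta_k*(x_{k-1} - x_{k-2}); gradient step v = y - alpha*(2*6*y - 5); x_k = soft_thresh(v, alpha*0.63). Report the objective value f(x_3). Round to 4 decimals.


FISTA on f(x) = 6*x^2 - 5*x + 0.63*|x|
L = 12, alpha = 0.0501
Iteration 1: beta = 0.0, y = 1.5111 + 0.0*(1.5111 - 1.5111) = 1.5111
  grad(y) = 13.1332, v = y - alpha*grad = 0.8531
  prox(v) = soft_thresh(0.8531, 0.0316) = 0.8216
Iteration 2: beta = 0.3333, y = 0.8216 + 0.3333*(0.8216 - 1.5111) = 0.5917
  grad(y) = 2.1006, v = y - alpha*grad = 0.4865
  prox(v) = soft_thresh(0.4865, 0.0316) = 0.4549
Iteration 3: beta = 0.5, y = 0.4549 + 0.5*(0.4549 - 0.8216) = 0.2716
  grad(y) = -1.7409, v = y - alpha*grad = 0.3588
  prox(v) = soft_thresh(0.3588, 0.0316) = 0.3272
f(x_3) = 6*0.3272^2 - 5*0.3272 + 0.63*|0.3272| = -0.7875


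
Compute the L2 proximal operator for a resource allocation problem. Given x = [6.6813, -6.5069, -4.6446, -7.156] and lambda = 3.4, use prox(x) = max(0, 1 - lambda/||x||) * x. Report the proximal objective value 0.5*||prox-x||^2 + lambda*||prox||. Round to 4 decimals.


Step 1: Compute ||x||.
||x|| = 12.6396
Step 2: Compute scaling factor.
scale = max(0, 1 - 3.4/12.6396) = 0.731
Step 3: prox(x) = [4.8841, -4.7566, -3.3952, -5.2311]
||prox(x)|| = 9.2396
Step 4: Proximal objective.
0.5*||prox-x||^2 = 5.78
lambda*||prox|| = 31.4146
Total = 37.1947


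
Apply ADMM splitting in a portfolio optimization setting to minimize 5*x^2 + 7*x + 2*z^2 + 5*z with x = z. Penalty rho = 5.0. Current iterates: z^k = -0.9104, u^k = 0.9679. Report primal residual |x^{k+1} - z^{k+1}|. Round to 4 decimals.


ADMM iteration with rho = 5.0, z^k = -0.9104, u^k = 0.9679
Step 1: x-update.
Minimize 5*x^2 + 7*x + (5.0/2)*(x + 0.9104 + 0.9679)^2
FOC: (2*5 + 5.0)*x = -7 + 5.0*(-0.9104 - 0.9679)
x^{k+1} = -1.0928
Step 2: z-update.
Minimize 2*z^2 + 5*z + (5.0/2)*(-1.0928 - z + 0.9679)^2
FOC: (2*2 + 5.0)*z = -5 + 5.0*(-1.0928 + 0.9679)
z^{k+1} = -0.6249
Step 3: u-update.
u^{k+1} = 0.9679 - 1.0928 + 0.6249 = 0.5001
Step 4: Primal residual = |-1.0928 + 0.6249| = 0.4678


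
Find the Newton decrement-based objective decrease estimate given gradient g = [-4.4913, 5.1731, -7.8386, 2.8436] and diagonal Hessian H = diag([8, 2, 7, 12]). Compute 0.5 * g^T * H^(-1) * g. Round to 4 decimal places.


Step 1: H is diagonal, so H^(-1) * g = [-0.5614, 2.5866, -1.1198, 0.237].
Step 2: g^T H^(-1) g = sum_i g_i^2 / H_ii
  = (-4.4913)^2/8 + (5.1731)^2/2 + (-7.8386)^2/7 + (2.8436)^2/12
  = 2.5215 + 13.3805 + 8.7777 + 0.6738 = 25.3535
Step 3: Objective decrease = 0.5 * g^T H^(-1) g = 12.6767


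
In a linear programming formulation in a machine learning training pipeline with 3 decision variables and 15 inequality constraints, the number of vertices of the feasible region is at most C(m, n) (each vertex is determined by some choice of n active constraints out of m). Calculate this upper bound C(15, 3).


Each vertex corresponds to some choice of n active constraints out of m, so the number of vertices is at most C(m, n) = m! / (n!(m-n)!).
m = 15, n = 3
Numerator: 15 * 14 * 13
Denominator: 3! = 6
C(15, 3) = 455


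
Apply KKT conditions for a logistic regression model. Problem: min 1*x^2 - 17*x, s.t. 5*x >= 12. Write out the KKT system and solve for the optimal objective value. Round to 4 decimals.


Step 1: Try lambda = 0 (constraint inactive).
Stationarity: 2*1*x - 17 = 0
x* = 17/(2*1) = 8.5
Check constraint: 5*8.5 = 42.5 >= 12 -- satisfied.
Step 2: Compute optimal value.
f(x*) = 1*8.5^2 - 17*8.5 = -72.25


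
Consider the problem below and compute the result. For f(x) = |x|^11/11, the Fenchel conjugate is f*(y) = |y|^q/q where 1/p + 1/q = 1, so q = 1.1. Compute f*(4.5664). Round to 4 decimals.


The conjugate exponent q satisfies 1/p + 1/q = 1.
p = 11, so q = 11/(11 - 1) = 1.1
|y|^q = 4.5664^1.1 = 5.3153
f*(4.5664) = 5.3153 / 1.1 = 4.8321


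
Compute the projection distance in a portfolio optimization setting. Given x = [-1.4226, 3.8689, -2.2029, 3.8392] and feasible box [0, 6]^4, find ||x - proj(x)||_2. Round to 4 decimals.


Project each component onto [0, 6].
clip(-1.4226) = 0.0, clip(3.8689) = 3.8689, clip(-2.2029) = 0.0, clip(3.8392) = 3.8392
Projection = [0.0, 3.8689, 0.0, 3.8392]
Squared diffs: [2.0238, 0.0, 4.8528, 0.0]
Distance = sqrt(6.8766) = 2.6223


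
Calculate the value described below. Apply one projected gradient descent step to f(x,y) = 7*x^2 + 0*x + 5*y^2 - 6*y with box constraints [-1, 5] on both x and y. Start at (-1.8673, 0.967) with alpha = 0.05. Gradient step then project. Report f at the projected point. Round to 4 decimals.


Step 1: Compute gradient at (-1.8673, 0.967).
grad_x = 2*7*-1.8673 + 0 = -26.1422
grad_y = 2*5*0.967 - 6 = 3.67
Step 2: Gradient step.
x_raw = -1.8673 - 0.05*-26.1422 = -0.5602
y_raw = 0.967 - 0.05*3.67 = 0.7835
Step 3: Project onto [-1, 5].
x_proj = clip(-0.5602) = -0.5602
y_proj = clip(0.7835) = 0.7835
Step 4: Evaluate f.
f(-0.5602, 0.7835) = 0.5651


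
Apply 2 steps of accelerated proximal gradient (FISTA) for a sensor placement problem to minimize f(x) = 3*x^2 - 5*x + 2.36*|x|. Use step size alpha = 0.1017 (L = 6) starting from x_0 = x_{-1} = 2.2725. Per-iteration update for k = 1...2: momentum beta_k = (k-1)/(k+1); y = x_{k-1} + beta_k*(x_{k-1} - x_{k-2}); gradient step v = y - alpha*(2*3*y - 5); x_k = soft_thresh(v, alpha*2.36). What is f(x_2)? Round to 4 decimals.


FISTA on f(x) = 3*x^2 - 5*x + 2.36*|x|
L = 6, alpha = 0.1017
Iteration 1: beta = 0.0, y = 2.2725 + 0.0*(2.2725 - 2.2725) = 2.2725
  grad(y) = 8.635, v = y - alpha*grad = 1.3943
  prox(v) = soft_thresh(1.3943, 0.24) = 1.1543
Iteration 2: beta = 0.3333, y = 1.1543 + 0.3333*(1.1543 - 2.2725) = 0.7816
  grad(y) = -0.3105, v = y - alpha*grad = 0.8132
  prox(v) = soft_thresh(0.8132, 0.24) = 0.5731
f(x_2) = 3*0.5731^2 - 5*0.5731 + 2.36*|0.5731| = -0.5276


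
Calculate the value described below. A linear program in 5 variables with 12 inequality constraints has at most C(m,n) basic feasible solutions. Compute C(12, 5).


Each vertex corresponds to some choice of n active constraints out of m, so the number of vertices is at most C(m, n) = m! / (n!(m-n)!).
m = 12, n = 5
Numerator: 12 * 11 * 10 * 9 * 8
Denominator: 5! = 120
C(12, 5) = 792


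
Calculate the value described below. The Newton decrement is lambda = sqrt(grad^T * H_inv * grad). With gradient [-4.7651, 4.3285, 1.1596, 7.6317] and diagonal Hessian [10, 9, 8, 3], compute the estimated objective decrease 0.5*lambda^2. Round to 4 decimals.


Step 1: H is diagonal, so H^(-1) * g = [-0.4765, 0.4809, 0.145, 2.5439].
Step 2: g^T H^(-1) g = sum_i g_i^2 / H_ii
  = (-4.7651)^2/10 + (4.3285)^2/9 + (1.1596)^2/8 + (7.6317)^2/3
  = 2.2706 + 2.0818 + 0.1681 + 19.4143 = 23.9348
Step 3: Objective decrease = 0.5 * g^T H^(-1) g = 11.9674


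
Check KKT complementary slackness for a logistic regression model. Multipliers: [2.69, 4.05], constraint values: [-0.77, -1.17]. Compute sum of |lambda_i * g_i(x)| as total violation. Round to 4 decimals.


KKT complementary slackness check:
lambda_1 * g_1 = 2.69 * -0.77 = -2.0713
lambda_2 * g_2 = 4.05 * -1.17 = -4.7385
Total violation = 2.0713 + 4.7385 = 6.8098


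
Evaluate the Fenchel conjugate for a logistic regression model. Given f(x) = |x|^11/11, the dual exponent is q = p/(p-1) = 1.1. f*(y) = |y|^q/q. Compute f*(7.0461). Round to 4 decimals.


The conjugate exponent q satisfies 1/p + 1/q = 1.
p = 11, so q = 11/(11 - 1) = 1.1
|y|^q = 7.0461^1.1 = 8.5653
f*(7.0461) = 8.5653 / 1.1 = 7.7867


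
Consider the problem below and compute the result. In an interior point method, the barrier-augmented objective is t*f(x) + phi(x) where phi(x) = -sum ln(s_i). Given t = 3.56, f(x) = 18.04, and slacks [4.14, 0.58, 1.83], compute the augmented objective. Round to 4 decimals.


Step 1: Compute log-barrier.
ln values: [1.4207, -0.5447, 0.6043]
phi = -(1.4207 - 0.5447 + 0.6043) = -1.4803
Step 2: Compute augmented objective.
t*f(x) = 3.56*18.04 = 64.2224
Total = 64.2224 - 1.4803 = 62.7421


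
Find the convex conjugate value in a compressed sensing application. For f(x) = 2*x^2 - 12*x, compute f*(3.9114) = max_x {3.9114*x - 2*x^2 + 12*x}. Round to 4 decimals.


f*(y) = sup_x {y*x - a*x^2 - b*x} = sup_x {(y-b)*x - a*x^2}
FOC: (y - b) - 2a*x = 0 => x* = (y - b)/(2a)
x* = (3.9114 + 12)/(2*2) = 3.9779
f*(3.9114) = (y-b)^2/(4a) = (3.9114 + 12)^2/(4*2)
= 253.1726/8 = 31.6466


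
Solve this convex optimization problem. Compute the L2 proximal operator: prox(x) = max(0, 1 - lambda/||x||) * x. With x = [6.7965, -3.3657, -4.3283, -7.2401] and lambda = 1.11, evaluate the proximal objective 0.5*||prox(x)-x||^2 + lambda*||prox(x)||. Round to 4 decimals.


Step 1: Compute ||x||.
||x|| = 11.3434
Step 2: Compute scaling factor.
scale = max(0, 1 - 1.11/11.3434) = 0.9021
Step 3: prox(x) = [6.1314, -3.0364, -3.9048, -6.5316]
||prox(x)|| = 10.2334
Step 4: Proximal objective.
0.5*||prox-x||^2 = 0.6161
lambda*||prox|| = 11.3591
Total = 11.9752


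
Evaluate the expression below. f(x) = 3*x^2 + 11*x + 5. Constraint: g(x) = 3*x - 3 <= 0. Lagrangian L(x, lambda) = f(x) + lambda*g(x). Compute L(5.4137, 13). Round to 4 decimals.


Step 1: Evaluate f(x).
f(5.4137) = 3*5.4137^2 + 11*5.4137 + 5 = 152.4751
Step 2: Evaluate g(x).
g(5.4137) = 3*5.4137 - 3 = 13.2411
Step 3: Compute Lagrangian.
L = 152.4751 + 13*13.2411 = 324.6094


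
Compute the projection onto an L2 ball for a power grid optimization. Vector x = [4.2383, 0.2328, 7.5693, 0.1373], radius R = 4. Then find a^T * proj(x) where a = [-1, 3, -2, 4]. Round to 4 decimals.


Step 1: Compute ||x|| (intermediates to 6 decimals).
||x|| = sqrt(4.2383^2 + 0.2328^2 + 7.5693^2 + 0.1373^2) = 8.679317
Step 2: Project.
Since ||x|| > R, scale = R/||x|| = 4/8.679317 = 0.460866, proj(x) = scale * x
proj(x) = [1.953288, 0.10729, 3.488433, 0.063277]
Step 3: Dot product.
a^T * proj(x) = -1*1.953288 + 3*0.10729 - 2*3.488433 + 4*0.063277 = -8.3552


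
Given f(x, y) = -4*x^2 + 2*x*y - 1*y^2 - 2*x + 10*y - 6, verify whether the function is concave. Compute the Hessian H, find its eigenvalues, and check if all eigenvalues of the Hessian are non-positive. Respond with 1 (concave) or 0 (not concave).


The Hessian of f(x,y) = -4*x^2 + 2*x*y - 1*y^2 - 2*x + 10*y - 6 is:
H = [[-8, 2], [2, -2]]
Trace = -8 - 2 = -10
Determinant = -8*-2 - (2)^2 = 12
Discriminant = (-10)^2 - 4*12 = 52.0
Eigenvalues: lambda_1 = -8.6056, lambda_2 = -1.3944
The function is concave.

1


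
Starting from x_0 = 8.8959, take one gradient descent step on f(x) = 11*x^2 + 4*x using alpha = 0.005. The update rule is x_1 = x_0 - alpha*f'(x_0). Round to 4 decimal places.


We compute the gradient at x_0 and apply the update.
f'(x) = 22*x + 4
f'(8.8959) = 22*8.8959 + 4 = 199.7098
x_1 = 8.8959 - 0.005*199.7098 = 7.8974


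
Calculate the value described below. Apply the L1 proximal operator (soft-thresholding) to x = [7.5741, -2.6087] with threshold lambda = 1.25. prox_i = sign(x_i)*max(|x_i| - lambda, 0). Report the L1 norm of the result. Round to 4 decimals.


Soft-thresholding with lambda = 1.25:
prox(7.5741) = sign(7.5741)*max(|7.5741| - 1.25, 0) = 6.3241
prox(-2.6087) = sign(-2.6087)*max(|-2.6087| - 1.25, 0) = -1.3587
prox(x) = [6.3241, -1.3587]
||prox(x)||_1 = 6.3241 + 1.3587 = 7.6828


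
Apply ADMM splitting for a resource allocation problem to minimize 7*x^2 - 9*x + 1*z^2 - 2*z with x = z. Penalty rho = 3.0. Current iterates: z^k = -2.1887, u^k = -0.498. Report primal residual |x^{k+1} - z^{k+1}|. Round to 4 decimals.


ADMM iteration with rho = 3.0, z^k = -2.1887, u^k = -0.498
Step 1: x-update.
Minimize 7*x^2 - 9*x + (3.0/2)*(x + 2.1887 - 0.498)^2
FOC: (2*7 + 3.0)*x = 9 + 3.0*(-2.1887 + 0.498)
x^{k+1} = 0.2311
Step 2: z-update.
Minimize 1*z^2 - 2*z + (3.0/2)*(0.2311 - z - 0.498)^2
FOC: (2*1 + 3.0)*z = 2 + 3.0*(0.2311 - 0.498)
z^{k+1} = 0.2398
Step 3: u-update.
u^{k+1} = -0.498 + 0.2311 - 0.2398 = -0.5068
Step 4: Primal residual = |0.2311 - 0.2398| = 0.0088


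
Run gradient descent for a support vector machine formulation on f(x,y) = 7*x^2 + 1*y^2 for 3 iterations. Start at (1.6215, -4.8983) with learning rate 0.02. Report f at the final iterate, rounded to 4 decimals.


Gradient descent on f(x,y) = 7*x^2 + 1*y^2.
Starting point: (1.6215, -4.8983), alpha = 0.02
Step 1: grad_x = 2*7*1.6215 = 22.701, grad_y = 2*1*-4.8983 = -9.7966
  x_1 = 1.6215 - 0.02*22.701 = 1.1675
  y_1 = -4.8983 - 0.02*-9.7966 = -4.7024
Step 2: grad_x = 2*7*1.1675 = 16.3447, grad_y = 2*1*-4.7024 = -9.4047
  x_2 = 1.1675 - 0.02*16.3447 = 0.8406
  y_2 = -4.7024 - 0.02*-9.4047 = -4.5143
Step 3: grad_x = 2*7*0.8406 = 11.7682, grad_y = 2*1*-4.5143 = -9.0285
  x_3 = 0.8406 - 0.02*11.7682 = 0.6052
  y_3 = -4.5143 - 0.02*-9.0285 = -4.3337
f(0.6052, -4.3337) = 7*0.6052^2 + 1*(-4.3337)^2 = 21.345


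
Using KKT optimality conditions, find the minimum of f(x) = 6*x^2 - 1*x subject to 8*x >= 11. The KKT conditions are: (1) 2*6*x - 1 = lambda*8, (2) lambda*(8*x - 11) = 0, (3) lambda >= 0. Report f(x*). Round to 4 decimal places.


Step 1: Try lambda = 0 (constraint inactive).
x_unc = 1/(2*6) = 0.0833
Check: 8*0.0833 = 0.6664 < 11 -- violated!
Step 2: Constraint must be active: 8*x = 11
x* = 11/8 = 1.375
lambda = (2*6*1.375 - 1)/8 = 1.9375
Step 3: Compute optimal value.
f(x*) = 6*1.375^2 - 1*1.375 = 9.9688


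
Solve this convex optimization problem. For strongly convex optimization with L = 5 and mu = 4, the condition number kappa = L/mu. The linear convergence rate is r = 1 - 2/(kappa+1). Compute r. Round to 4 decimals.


Step 1: Compute the condition number.
kappa = L/mu = 5/4 = 1.25
Step 2: Compute the convergence rate.
r = 1 - 2/(kappa + 1) = 1 - 2*mu/(L + mu) = (L - mu)/(L + mu) = 1/9 = 0.1111


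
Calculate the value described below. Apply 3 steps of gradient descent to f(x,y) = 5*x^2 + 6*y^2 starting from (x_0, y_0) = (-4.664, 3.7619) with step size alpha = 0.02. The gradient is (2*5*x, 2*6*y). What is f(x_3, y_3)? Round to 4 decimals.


Gradient descent on f(x,y) = 5*x^2 + 6*y^2.
Starting point: (-4.664, 3.7619), alpha = 0.02
Step 1: grad_x = 2*5*-4.664 = -46.64, grad_y = 2*6*3.7619 = 45.1428
  x_1 = -4.664 - 0.02*-46.64 = -3.7312
  y_1 = 3.7619 - 0.02*45.1428 = 2.859
Step 2: grad_x = 2*5*-3.7312 = -37.312, grad_y = 2*6*2.859 = 34.3085
  x_2 = -3.7312 - 0.02*-37.312 = -2.985
  y_2 = 2.859 - 0.02*34.3085 = 2.1729
Step 3: grad_x = 2*5*-2.985 = -29.8496, grad_y = 2*6*2.1729 = 26.0745
  x_3 = -2.985 - 0.02*-29.8496 = -2.388
  y_3 = 2.1729 - 0.02*26.0745 = 1.6514
f(-2.388, 1.6514) = 5*(-2.388)^2 + 6*1.6514^2 = 44.8744


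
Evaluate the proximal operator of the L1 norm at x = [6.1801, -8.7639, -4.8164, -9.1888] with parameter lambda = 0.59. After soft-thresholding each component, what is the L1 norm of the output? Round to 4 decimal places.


Soft-thresholding with lambda = 0.59:
prox(6.1801) = sign(6.1801)*max(|6.1801| - 0.59, 0) = 5.5901
prox(-8.7639) = sign(-8.7639)*max(|-8.7639| - 0.59, 0) = -8.1739
prox(-4.8164) = sign(-4.8164)*max(|-4.8164| - 0.59, 0) = -4.2264
prox(-9.1888) = sign(-9.1888)*max(|-9.1888| - 0.59, 0) = -8.5988
prox(x) = [5.5901, -8.1739, -4.2264, -8.5988]
||prox(x)||_1 = 5.5901 + 8.1739 + 4.2264 + 8.5988 = 26.5892


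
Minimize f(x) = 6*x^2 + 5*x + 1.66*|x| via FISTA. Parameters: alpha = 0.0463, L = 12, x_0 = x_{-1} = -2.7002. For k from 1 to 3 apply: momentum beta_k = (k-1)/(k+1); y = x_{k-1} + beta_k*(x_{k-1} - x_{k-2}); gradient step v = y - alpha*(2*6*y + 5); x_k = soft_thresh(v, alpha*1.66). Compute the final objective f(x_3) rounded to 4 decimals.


FISTA on f(x) = 6*x^2 + 5*x + 1.66*|x|
L = 12, alpha = 0.0463
Iteration 1: beta = 0.0, y = -2.7002 + 0.0*(-2.7002 + 2.7002) = -2.7002
  grad(y) = -27.4024, v = y - alpha*grad = -1.4315
  prox(v) = soft_thresh(-1.4315, 0.0769) = -1.3546
Iteration 2: beta = 0.3333, y = -1.3546 + 0.3333*(-1.3546 + 2.7002) = -0.9061
  grad(y) = -5.873, v = y - alpha*grad = -0.6342
  prox(v) = soft_thresh(-0.6342, 0.0769) = -0.5573
Iteration 3: beta = 0.5, y = -0.5573 + 0.5*(-0.5573 + 1.3546) = -0.1587
  grad(y) = 3.0962, v = y - alpha*grad = -0.302
  prox(v) = soft_thresh(-0.302, 0.0769) = -0.2251
f(x_3) = 6*(-0.2251)^2 + 5*(-0.2251) + 1.66*|-0.2251| = -0.4478


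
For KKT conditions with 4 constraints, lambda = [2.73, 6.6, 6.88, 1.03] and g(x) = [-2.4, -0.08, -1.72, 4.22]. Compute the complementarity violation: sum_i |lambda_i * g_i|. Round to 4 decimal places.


KKT complementary slackness check:
lambda_1 * g_1 = 2.73 * -2.4 = -6.552
lambda_2 * g_2 = 6.6 * -0.08 = -0.528
lambda_3 * g_3 = 6.88 * -1.72 = -11.8336
lambda_4 * g_4 = 1.03 * 4.22 = 4.3466
Total violation = 6.552 + 0.528 + 11.8336 + 4.3466 = 23.2602


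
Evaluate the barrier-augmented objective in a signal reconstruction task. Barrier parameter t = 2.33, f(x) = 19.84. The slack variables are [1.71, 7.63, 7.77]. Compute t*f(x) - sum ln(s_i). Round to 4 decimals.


Step 1: Compute log-barrier.
ln values: [0.5365, 2.0321, 2.0503]
phi = -(0.5365 + 2.0321 + 2.0503) = -4.6189
Step 2: Compute augmented objective.
t*f(x) = 2.33*19.84 = 46.2272
Total = 46.2272 - 4.6189 = 41.6083


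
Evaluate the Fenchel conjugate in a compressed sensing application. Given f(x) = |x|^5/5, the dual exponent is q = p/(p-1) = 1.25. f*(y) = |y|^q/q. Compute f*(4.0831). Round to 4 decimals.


The conjugate exponent q satisfies 1/p + 1/q = 1.
p = 5, so q = 5/(5 - 1) = 1.25
|y|^q = 4.0831^1.25 = 5.8041
f*(4.0831) = 5.8041 / 1.25 = 4.6433


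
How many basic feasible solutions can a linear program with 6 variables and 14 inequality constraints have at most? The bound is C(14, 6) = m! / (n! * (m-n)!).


Each vertex corresponds to some choice of n active constraints out of m, so the number of vertices is at most C(m, n) = m! / (n!(m-n)!).
m = 14, n = 6
Numerator: 14 * 13 * 12 * 11 * 10 * 9
Denominator: 6! = 720
C(14, 6) = 3003


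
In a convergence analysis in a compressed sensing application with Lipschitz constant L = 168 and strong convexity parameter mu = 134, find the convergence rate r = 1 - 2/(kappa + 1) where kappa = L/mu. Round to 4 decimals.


Step 1: Compute the condition number.
kappa = L/mu = 168/134 = 1.2537
Step 2: Compute the convergence rate.
r = 1 - 2/(kappa + 1) = 1 - 2*mu/(L + mu) = (L - mu)/(L + mu) = 34/302 = 0.1126


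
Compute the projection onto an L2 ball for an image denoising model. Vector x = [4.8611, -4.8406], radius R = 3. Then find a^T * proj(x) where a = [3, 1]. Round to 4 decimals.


Step 1: Compute ||x|| (intermediates to 6 decimals).
||x|| = sqrt(4.8611^2 + (-4.8406)^2) = 6.860153
Step 2: Project.
Since ||x|| > R, scale = R/||x|| = 3/6.860153 = 0.437308, proj(x) = scale * x
proj(x) = [2.125798, -2.116833]
Step 3: Dot product.
a^T * proj(x) = 3*2.125798 + 1*(-2.116833) = 4.2606


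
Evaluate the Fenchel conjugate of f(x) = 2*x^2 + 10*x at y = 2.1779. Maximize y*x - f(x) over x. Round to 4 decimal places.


f*(y) = sup_x {y*x - a*x^2 - b*x} = sup_x {(y-b)*x - a*x^2}
FOC: (y - b) - 2a*x = 0 => x* = (y - b)/(2a)
x* = (2.1779 - 10)/(2*2) = -1.9555
f*(2.1779) = (y-b)^2/(4a) = (2.1779 - 10)^2/(4*2)
= 61.1852/8 = 7.6482


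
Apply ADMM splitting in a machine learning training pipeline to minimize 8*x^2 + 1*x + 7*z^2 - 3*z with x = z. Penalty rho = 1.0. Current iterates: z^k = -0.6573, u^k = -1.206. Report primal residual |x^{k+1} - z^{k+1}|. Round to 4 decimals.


ADMM iteration with rho = 1.0, z^k = -0.6573, u^k = -1.206
Step 1: x-update.
Minimize 8*x^2 + 1*x + (1.0/2)*(x + 0.6573 - 1.206)^2
FOC: (2*8 + 1.0)*x = -1 + 1.0*(-0.6573 + 1.206)
x^{k+1} = -0.0265
Step 2: z-update.
Minimize 7*z^2 - 3*z + (1.0/2)*(-0.0265 - z - 1.206)^2
FOC: (2*7 + 1.0)*z = 3 + 1.0*(-0.0265 - 1.206)
z^{k+1} = 0.1178
Step 3: u-update.
u^{k+1} = -1.206 - 0.0265 - 0.1178 = -1.3504
Step 4: Primal residual = |-0.0265 - 0.1178| = 0.1444


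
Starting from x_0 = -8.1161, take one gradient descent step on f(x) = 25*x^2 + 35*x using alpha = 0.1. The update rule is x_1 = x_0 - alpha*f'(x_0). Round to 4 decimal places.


We compute the gradient at x_0 and apply the update.
f'(x) = 50*x + 35
f'(-8.1161) = 50*-8.1161 + 35 = -370.805
x_1 = -8.1161 - 0.1*-370.805 = 28.9644


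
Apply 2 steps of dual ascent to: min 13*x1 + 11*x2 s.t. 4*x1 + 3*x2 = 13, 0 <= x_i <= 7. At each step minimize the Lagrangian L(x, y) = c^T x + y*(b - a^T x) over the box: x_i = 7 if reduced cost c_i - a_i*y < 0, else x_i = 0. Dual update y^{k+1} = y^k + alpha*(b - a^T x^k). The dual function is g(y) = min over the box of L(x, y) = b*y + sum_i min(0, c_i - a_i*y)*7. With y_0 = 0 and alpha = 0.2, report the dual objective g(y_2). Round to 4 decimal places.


Dual ascent for LP: min 13*x1 + 11*x2, 4*x1 + 3*x2 = 13, 0 <= x_i <= 7
Step 1: y^k = 0.0, reduced costs: (13.0, 11.0)
  x^k = (0.0, 0.0), subgradient = b - a^T x = 13.0
  y^{k+1} = 0.0 + 0.2*13.0 = 2.6
Step 2: y^k = 2.6, reduced costs: (2.6, 3.2)
  x^k = (0.0, 0.0), subgradient = b - a^T x = 13.0
  y^{k+1} = 2.6 + 0.2*13.0 = 5.2
Dual objective at y_2 = 5.2: reduced costs (-7.8, -4.6), box minimizer x = (7.0, 7.0)
g(y_2) = b*y + (c1 - a1*y)*x1 + (c2 - a2*y)*x2 = 13*5.2 + (-7.8)*7.0 + (-4.6)*7.0 = 67.6 - 54.6 - 32.2 = -19.2


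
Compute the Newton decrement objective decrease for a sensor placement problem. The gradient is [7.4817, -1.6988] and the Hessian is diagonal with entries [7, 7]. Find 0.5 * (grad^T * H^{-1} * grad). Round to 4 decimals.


Step 1: H is diagonal, so H^(-1) * g = [1.0688, -0.2427].
Step 2: g^T H^(-1) g = sum_i g_i^2 / H_ii
  = (7.4817)^2/7 + (-1.6988)^2/7
  = 7.9965 + 0.4123 = 8.4088
Step 3: Objective decrease = 0.5 * g^T H^(-1) g = 4.2044


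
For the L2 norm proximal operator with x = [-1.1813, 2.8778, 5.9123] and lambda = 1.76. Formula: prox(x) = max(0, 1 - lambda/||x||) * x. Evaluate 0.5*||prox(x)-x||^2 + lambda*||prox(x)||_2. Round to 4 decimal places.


Step 1: Compute ||x||.
||x|| = 6.6808
Step 2: Compute scaling factor.
scale = max(0, 1 - 1.76/6.6808) = 0.7366
Step 3: prox(x) = [-0.8701, 2.1197, 4.3547]
||prox(x)|| = 4.9208
Step 4: Proximal objective.
0.5*||prox-x||^2 = 1.5488
lambda*||prox|| = 8.6606
Total = 10.2093


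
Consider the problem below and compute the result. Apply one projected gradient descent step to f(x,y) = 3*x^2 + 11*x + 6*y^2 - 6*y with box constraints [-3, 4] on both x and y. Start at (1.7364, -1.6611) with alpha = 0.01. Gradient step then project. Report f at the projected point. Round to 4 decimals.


Step 1: Compute gradient at (1.7364, -1.6611).
grad_x = 2*3*1.7364 + 11 = 21.4184
grad_y = 2*6*-1.6611 - 6 = -25.9332
Step 2: Gradient step.
x_raw = 1.7364 - 0.01*21.4184 = 1.5222
y_raw = -1.6611 - 0.01*-25.9332 = -1.4018
Step 3: Project onto [-3, 4].
x_proj = clip(1.5222) = 1.5222
y_proj = clip(-1.4018) = -1.4018
Step 4: Evaluate f.
f(1.5222, -1.4018) = 43.8961


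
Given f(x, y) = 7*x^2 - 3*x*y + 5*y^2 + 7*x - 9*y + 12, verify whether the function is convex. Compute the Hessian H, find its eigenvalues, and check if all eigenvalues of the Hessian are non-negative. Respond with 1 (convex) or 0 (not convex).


The Hessian of f(x,y) = 7*x^2 - 3*x*y + 5*y^2 + 7*x - 9*y + 12 is:
H = [[14, -3], [-3, 10]]
Trace = 14 + 10 = 24
Determinant = 14*10 - (-3)^2 = 131
Discriminant = (24)^2 - 4*131 = 52.0
Eigenvalues: lambda_1 = 8.3944, lambda_2 = 15.6056
The function is convex.

1


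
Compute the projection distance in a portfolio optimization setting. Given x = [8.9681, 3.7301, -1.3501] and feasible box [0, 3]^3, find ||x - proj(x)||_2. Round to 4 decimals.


Project each component onto [0, 3].
clip(8.9681) = 3.0, clip(3.7301) = 3.0, clip(-1.3501) = 0.0
Projection = [3.0, 3.0, 0.0]
Squared diffs: [35.6182, 0.533, 1.8228]
Distance = sqrt(37.974) = 6.1623


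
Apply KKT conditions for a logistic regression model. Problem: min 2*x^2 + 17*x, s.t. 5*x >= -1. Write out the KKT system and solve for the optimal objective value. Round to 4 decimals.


Step 1: Try lambda = 0 (constraint inactive).
x_unc = -17/(2*2) = -4.25
Check: 5*-4.25 = -21.25 < -1 -- violated!
Step 2: Constraint must be active: 5*x = -1
x* = -1/5 = -0.2
lambda = (2*2*(-0.2) + 17)/5 = 3.24
Step 3: Compute optimal value.
f(x*) = 2*(-0.2)^2 + 17*(-0.2) = -3.32


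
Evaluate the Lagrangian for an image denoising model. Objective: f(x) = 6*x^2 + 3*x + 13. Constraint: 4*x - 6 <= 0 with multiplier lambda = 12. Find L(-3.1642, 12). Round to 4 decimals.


Step 1: Evaluate f(x).
f(-3.1642) = 6*(-3.1642)^2 + 3*(-3.1642) + 13 = 63.5804
Step 2: Evaluate g(x).
g(-3.1642) = 4*-3.1642 - 6 = -18.6568
Step 3: Compute Lagrangian.
L = 63.5804 + 12*-18.6568 = -160.3012


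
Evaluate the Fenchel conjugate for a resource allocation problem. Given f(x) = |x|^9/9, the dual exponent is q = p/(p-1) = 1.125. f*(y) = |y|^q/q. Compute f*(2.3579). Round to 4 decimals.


The conjugate exponent q satisfies 1/p + 1/q = 1.
p = 9, so q = 9/(9 - 1) = 1.125
|y|^q = 2.3579^1.125 = 2.6248
f*(2.3579) = 2.6248 / 1.125 = 2.3331


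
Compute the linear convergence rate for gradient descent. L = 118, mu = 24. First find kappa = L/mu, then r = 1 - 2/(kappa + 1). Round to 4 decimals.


Step 1: Compute the condition number.
kappa = L/mu = 118/24 = 4.9167
Step 2: Compute the convergence rate.
r = 1 - 2/(kappa + 1) = 1 - 2*mu/(L + mu) = (L - mu)/(L + mu) = 94/142 = 0.662


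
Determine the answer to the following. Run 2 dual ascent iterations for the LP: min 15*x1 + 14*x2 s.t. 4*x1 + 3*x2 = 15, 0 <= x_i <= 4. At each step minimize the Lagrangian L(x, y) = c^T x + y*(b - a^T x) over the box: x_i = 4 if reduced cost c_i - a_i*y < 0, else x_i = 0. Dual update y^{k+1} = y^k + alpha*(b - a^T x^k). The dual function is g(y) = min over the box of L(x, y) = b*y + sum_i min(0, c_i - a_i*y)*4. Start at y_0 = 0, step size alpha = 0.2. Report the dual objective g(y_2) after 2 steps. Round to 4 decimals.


Dual ascent for LP: min 15*x1 + 14*x2, 4*x1 + 3*x2 = 15, 0 <= x_i <= 4
Step 1: y^k = 0.0, reduced costs: (15.0, 14.0)
  x^k = (0.0, 0.0), subgradient = b - a^T x = 15.0
  y^{k+1} = 0.0 + 0.2*15.0 = 3.0
Step 2: y^k = 3.0, reduced costs: (3.0, 5.0)
  x^k = (0.0, 0.0), subgradient = b - a^T x = 15.0
  y^{k+1} = 3.0 + 0.2*15.0 = 6.0
Dual objective at y_2 = 6.0: reduced costs (-9.0, -4.0), box minimizer x = (4.0, 4.0)
g(y_2) = b*y + (c1 - a1*y)*x1 + (c2 - a2*y)*x2 = 15*6.0 + (-9.0)*4.0 + (-4.0)*4.0 = 90.0 - 36.0 - 16.0 = 38.0


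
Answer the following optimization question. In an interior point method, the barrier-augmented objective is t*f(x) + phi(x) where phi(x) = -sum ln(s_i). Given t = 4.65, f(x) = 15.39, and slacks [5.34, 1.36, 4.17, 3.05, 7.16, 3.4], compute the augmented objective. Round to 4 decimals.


Step 1: Compute log-barrier.
ln values: [1.6752, 0.3075, 1.4279, 1.1151, 1.9685, 1.2238]
phi = -(1.6752 + 0.3075 + 1.4279 + 1.1151 + 1.9685 + 1.2238) = -7.7181
Step 2: Compute augmented objective.
t*f(x) = 4.65*15.39 = 71.5635
Total = 71.5635 - 7.7181 = 63.8454


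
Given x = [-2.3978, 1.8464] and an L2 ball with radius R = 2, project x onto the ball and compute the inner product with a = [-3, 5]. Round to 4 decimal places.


Step 1: Compute ||x|| (intermediates to 6 decimals).
||x|| = sqrt((-2.3978)^2 + 1.8464^2) = 3.026324
Step 2: Project.
Since ||x|| > R, scale = R/||x|| = 2/3.026324 = 0.660868, proj(x) = scale * x
proj(x) = [-1.584629, 1.220227]
Step 3: Dot product.
a^T * proj(x) = -3*(-1.584629) + 5*1.220227 = 10.855


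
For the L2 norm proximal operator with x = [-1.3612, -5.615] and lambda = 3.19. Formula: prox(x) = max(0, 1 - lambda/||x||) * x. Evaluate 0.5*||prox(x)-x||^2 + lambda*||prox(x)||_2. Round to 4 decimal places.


Step 1: Compute ||x||.
||x|| = 5.7776
Step 2: Compute scaling factor.
scale = max(0, 1 - 3.19/5.7776) = 0.4479
Step 3: prox(x) = [-0.6096, -2.5148]
||prox(x)|| = 2.5876
Step 4: Proximal objective.
0.5*||prox-x||^2 = 5.0881
lambda*||prox|| = 8.2544
Total = 13.3426


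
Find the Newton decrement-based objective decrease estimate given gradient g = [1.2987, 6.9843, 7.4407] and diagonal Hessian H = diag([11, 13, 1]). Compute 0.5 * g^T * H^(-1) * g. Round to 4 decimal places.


Step 1: H is diagonal, so H^(-1) * g = [0.1181, 0.5373, 7.4407].
Step 2: g^T H^(-1) g = sum_i g_i^2 / H_ii
  = (1.2987)^2/11 + (6.9843)^2/13 + (7.4407)^2/1
  = 0.1533 + 3.7523 + 55.364 = 59.2697
Step 3: Objective decrease = 0.5 * g^T H^(-1) g = 29.6348


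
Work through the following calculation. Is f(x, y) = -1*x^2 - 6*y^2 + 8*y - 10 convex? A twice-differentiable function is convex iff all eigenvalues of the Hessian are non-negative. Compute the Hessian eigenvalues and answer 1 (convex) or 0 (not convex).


The Hessian of f(x,y) = -1*x^2 - 6*y^2 + 8*y - 10 is:
H = [[-2, 0], [0, -12]]
Trace = -2 - 12 = -14
Determinant = -2*-12 - (0)^2 = 24
Discriminant = (-14)^2 - 4*24 = 100.0
Eigenvalues: lambda_1 = -12.0, lambda_2 = -2.0
The function is not convex.

0


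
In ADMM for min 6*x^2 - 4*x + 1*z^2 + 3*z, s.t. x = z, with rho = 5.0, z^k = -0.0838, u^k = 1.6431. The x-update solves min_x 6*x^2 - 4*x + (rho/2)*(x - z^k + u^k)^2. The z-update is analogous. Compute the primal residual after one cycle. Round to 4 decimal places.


ADMM iteration with rho = 5.0, z^k = -0.0838, u^k = 1.6431
Step 1: x-update.
Minimize 6*x^2 - 4*x + (5.0/2)*(x + 0.0838 + 1.6431)^2
FOC: (2*6 + 5.0)*x = 4 + 5.0*(-0.0838 - 1.6431)
x^{k+1} = -0.2726
Step 2: z-update.
Minimize 1*z^2 + 3*z + (5.0/2)*(-0.2726 - z + 1.6431)^2
FOC: (2*1 + 5.0)*z = -3 + 5.0*(-0.2726 + 1.6431)
z^{k+1} = 0.5503
Step 3: u-update.
u^{k+1} = 1.6431 - 0.2726 - 0.5503 = 0.8201
Step 4: Primal residual = |-0.2726 - 0.5503| = 0.823


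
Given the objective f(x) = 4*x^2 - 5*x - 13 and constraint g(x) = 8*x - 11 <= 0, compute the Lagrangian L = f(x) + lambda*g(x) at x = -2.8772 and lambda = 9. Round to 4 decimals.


Step 1: Evaluate f(x).
f(-2.8772) = 4*(-2.8772)^2 - 5*(-2.8772) - 13 = 34.4991
Step 2: Evaluate g(x).
g(-2.8772) = 8*-2.8772 - 11 = -34.0176
Step 3: Compute Lagrangian.
L = 34.4991 + 9*-34.0176 = -271.6593


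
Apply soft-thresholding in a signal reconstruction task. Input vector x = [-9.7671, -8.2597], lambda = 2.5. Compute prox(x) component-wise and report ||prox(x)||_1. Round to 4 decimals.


Soft-thresholding with lambda = 2.5:
prox(-9.7671) = sign(-9.7671)*max(|-9.7671| - 2.5, 0) = -7.2671
prox(-8.2597) = sign(-8.2597)*max(|-8.2597| - 2.5, 0) = -5.7597
prox(x) = [-7.2671, -5.7597]
||prox(x)||_1 = 7.2671 + 5.7597 = 13.0268


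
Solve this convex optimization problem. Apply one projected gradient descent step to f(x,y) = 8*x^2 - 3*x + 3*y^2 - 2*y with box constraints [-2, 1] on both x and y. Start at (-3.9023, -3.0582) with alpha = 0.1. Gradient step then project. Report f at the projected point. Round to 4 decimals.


Step 1: Compute gradient at (-3.9023, -3.0582).
grad_x = 2*8*-3.9023 - 3 = -65.4368
grad_y = 2*3*-3.0582 - 2 = -20.3492
Step 2: Gradient step.
x_raw = -3.9023 - 0.1*-65.4368 = 2.6414
y_raw = -3.0582 - 0.1*-20.3492 = -1.0233
Step 3: Project onto [-2, 1].
x_proj = clip(2.6414) = 1.0
y_proj = clip(-1.0233) = -1.0233
Step 4: Evaluate f.
f(1.0, -1.0233) = 10.1879


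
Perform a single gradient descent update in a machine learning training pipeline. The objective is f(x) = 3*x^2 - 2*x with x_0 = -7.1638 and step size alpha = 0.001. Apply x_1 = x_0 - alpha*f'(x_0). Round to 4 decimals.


We compute the gradient at x_0 and apply the update.
f'(x) = 6*x - 2
f'(-7.1638) = 6*-7.1638 - 2 = -44.9828
x_1 = -7.1638 - 0.001*-44.9828 = -7.1188


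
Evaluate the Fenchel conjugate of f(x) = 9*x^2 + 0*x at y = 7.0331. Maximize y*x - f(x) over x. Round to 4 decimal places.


f*(y) = sup_x {y*x - a*x^2 - b*x} = sup_x {(y-b)*x - a*x^2}
FOC: (y - b) - 2a*x = 0 => x* = (y - b)/(2a)
x* = (7.0331 - 0)/(2*9) = 0.3907
f*(7.0331) = (y-b)^2/(4a) = (7.0331 - 0)^2/(4*9)
= 49.4645/36 = 1.374


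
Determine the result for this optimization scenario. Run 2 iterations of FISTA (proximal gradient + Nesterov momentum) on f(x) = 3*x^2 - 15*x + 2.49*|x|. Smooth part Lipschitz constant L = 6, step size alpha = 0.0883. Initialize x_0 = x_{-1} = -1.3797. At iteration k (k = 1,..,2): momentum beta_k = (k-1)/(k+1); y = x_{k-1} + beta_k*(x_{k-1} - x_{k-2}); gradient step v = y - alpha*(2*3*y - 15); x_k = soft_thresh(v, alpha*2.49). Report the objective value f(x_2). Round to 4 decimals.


FISTA on f(x) = 3*x^2 - 15*x + 2.49*|x|
L = 6, alpha = 0.0883
Iteration 1: beta = 0.0, y = -1.3797 + 0.0*(-1.3797 + 1.3797) = -1.3797
  grad(y) = -23.2782, v = y - alpha*grad = 0.6758
  prox(v) = soft_thresh(0.6758, 0.2199) = 0.4559
Iteration 2: beta = 0.3333, y = 0.4559 + 0.3333*(0.4559 + 1.3797) = 1.0678
  grad(y) = -8.5934, v = y - alpha*grad = 1.8266
  prox(v) = soft_thresh(1.8266, 0.2199) = 1.6067
f(x_2) = 3*1.6067^2 - 15*1.6067 + 2.49*|1.6067| = -12.3553


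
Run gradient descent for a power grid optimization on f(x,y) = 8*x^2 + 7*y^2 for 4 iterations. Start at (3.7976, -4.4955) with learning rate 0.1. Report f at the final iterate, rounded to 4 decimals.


Gradient descent on f(x,y) = 8*x^2 + 7*y^2.
Starting point: (3.7976, -4.4955), alpha = 0.1
Step 1: grad_x = 2*8*3.7976 = 60.7616, grad_y = 2*7*-4.4955 = -62.937
  x_1 = 3.7976 - 0.1*60.7616 = -2.2786
  y_1 = -4.4955 - 0.1*-62.937 = 1.7982
Step 2: grad_x = 2*8*-2.2786 = -36.457, grad_y = 2*7*1.7982 = 25.1748
  x_2 = -2.2786 - 0.1*-36.457 = 1.3671
  y_2 = 1.7982 - 0.1*25.1748 = -0.7193
Step 3: grad_x = 2*8*1.3671 = 21.8742, grad_y = 2*7*-0.7193 = -10.0699
  x_3 = 1.3671 - 0.1*21.8742 = -0.8203
  y_3 = -0.7193 - 0.1*-10.0699 = 0.2877
Step 4: grad_x = 2*8*-0.8203 = -13.1245, grad_y = 2*7*0.2877 = 4.028
  x_4 = -0.8203 - 0.1*-13.1245 = 0.4922
  y_4 = 0.2877 - 0.1*4.028 = -0.1151
f(0.4922, -0.1151) = 8*0.4922^2 + 7*(-0.1151)^2 = 2.0306


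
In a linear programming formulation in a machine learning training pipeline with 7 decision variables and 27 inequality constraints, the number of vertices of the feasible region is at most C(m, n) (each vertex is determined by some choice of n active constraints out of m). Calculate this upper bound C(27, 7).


Each vertex corresponds to some choice of n active constraints out of m, so the number of vertices is at most C(m, n) = m! / (n!(m-n)!).
m = 27, n = 7
Numerator: 27 * 26 * 25 * 24 * 23 * 22 * 21
Denominator: 7! = 5040
C(27, 7) = 888030


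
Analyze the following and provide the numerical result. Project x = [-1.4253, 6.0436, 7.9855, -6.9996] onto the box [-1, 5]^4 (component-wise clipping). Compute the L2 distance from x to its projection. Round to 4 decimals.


Project each component onto [-1, 5].
clip(-1.4253) = -1.0, clip(6.0436) = 5.0, clip(7.9855) = 5.0, clip(-6.9996) = -1.0
Projection = [-1.0, 5.0, 5.0, -1.0]
Squared diffs: [0.1809, 1.0891, 8.9132, 35.9952]
Distance = sqrt(46.1784) = 6.7955


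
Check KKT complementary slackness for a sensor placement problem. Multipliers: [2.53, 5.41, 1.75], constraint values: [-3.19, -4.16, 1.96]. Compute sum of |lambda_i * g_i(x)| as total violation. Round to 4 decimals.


KKT complementary slackness check:
lambda_1 * g_1 = 2.53 * -3.19 = -8.0707
lambda_2 * g_2 = 5.41 * -4.16 = -22.5056
lambda_3 * g_3 = 1.75 * 1.96 = 3.43
Total violation = 8.0707 + 22.5056 + 3.43 = 34.0063


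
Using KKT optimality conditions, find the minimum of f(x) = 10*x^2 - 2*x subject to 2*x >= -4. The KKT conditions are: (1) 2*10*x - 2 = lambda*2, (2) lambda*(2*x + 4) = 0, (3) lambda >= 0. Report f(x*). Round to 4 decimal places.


Step 1: Try lambda = 0 (constraint inactive).
Stationarity: 2*10*x - 2 = 0
x* = 2/(2*10) = 0.1
Check constraint: 2*0.1 = 0.2 >= -4 -- satisfied.
Step 2: Compute optimal value.
f(x*) = 10*0.1^2 - 2*0.1 = -0.1


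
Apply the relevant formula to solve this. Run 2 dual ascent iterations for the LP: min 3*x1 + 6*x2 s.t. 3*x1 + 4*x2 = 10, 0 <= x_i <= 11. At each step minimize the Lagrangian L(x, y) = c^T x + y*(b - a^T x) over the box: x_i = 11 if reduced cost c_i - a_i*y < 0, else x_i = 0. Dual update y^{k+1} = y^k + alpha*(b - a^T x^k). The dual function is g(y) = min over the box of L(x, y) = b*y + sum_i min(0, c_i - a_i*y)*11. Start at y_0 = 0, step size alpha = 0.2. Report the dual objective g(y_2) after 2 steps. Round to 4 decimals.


Dual ascent for LP: min 3*x1 + 6*x2, 3*x1 + 4*x2 = 10, 0 <= x_i <= 11
Step 1: y^k = 0.0, reduced costs: (3.0, 6.0)
  x^k = (0.0, 0.0), subgradient = b - a^T x = 10.0
  y^{k+1} = 0.0 + 0.2*10.0 = 2.0
Step 2: y^k = 2.0, reduced costs: (-3.0, -2.0)
  x^k = (11.0, 11.0), subgradient = b - a^T x = -67.0
  y^{k+1} = 2.0 + 0.2*-67.0 = -11.4
Dual objective at y_2 = -11.4: reduced costs (37.2, 51.6), box minimizer x = (0.0, 0.0)
g(y_2) = b*y + (c1 - a1*y)*x1 + (c2 - a2*y)*x2 = 10*(-11.4) + 37.2*0.0 + 51.6*0.0 = -114.0 + 0.0 + 0.0 = -114.0


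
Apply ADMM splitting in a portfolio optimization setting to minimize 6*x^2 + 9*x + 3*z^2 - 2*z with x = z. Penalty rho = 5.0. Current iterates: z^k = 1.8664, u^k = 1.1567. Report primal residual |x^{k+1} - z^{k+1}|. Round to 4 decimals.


ADMM iteration with rho = 5.0, z^k = 1.8664, u^k = 1.1567
Step 1: x-update.
Minimize 6*x^2 + 9*x + (5.0/2)*(x - 1.8664 + 1.1567)^2
FOC: (2*6 + 5.0)*x = -9 + 5.0*(1.8664 - 1.1567)
x^{k+1} = -0.3207
Step 2: z-update.
Minimize 3*z^2 - 2*z + (5.0/2)*(-0.3207 - z + 1.1567)^2
FOC: (2*3 + 5.0)*z = 2 + 5.0*(-0.3207 + 1.1567)
z^{k+1} = 0.5618
Step 3: u-update.
u^{k+1} = 1.1567 - 0.3207 - 0.5618 = 0.2742
Step 4: Primal residual = |-0.3207 - 0.5618| = 0.8825


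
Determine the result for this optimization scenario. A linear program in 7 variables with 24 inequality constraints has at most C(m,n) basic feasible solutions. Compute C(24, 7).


Each vertex corresponds to some choice of n active constraints out of m, so the number of vertices is at most C(m, n) = m! / (n!(m-n)!).
m = 24, n = 7
Numerator: 24 * 23 * 22 * 21 * 20 * 19 * 18
Denominator: 7! = 5040
C(24, 7) = 346104


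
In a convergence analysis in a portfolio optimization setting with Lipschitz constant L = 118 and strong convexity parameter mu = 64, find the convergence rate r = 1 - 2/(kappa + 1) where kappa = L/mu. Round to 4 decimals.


Step 1: Compute the condition number.
kappa = L/mu = 118/64 = 1.8438
Step 2: Compute the convergence rate.
r = 1 - 2/(kappa + 1) = 1 - 2*mu/(L + mu) = (L - mu)/(L + mu) = 54/182 = 0.2967
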